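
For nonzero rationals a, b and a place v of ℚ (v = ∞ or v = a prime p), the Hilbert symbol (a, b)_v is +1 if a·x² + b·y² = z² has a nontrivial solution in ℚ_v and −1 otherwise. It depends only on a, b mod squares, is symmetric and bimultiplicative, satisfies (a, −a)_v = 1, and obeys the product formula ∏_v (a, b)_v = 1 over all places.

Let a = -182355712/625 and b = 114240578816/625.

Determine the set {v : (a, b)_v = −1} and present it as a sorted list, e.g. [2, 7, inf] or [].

[13, 17]

Mod squares: a ≡ -7, b ≡ 221. Check v ∈ {∞, 2, 5, 7, 11, 13, 17, 29}.
v=2: v_2(a)=8, v_2(b)=8; units ≡ 1, 5 (mod 8); ε·ε+αω+βω = 0·0+8·1+8·0 ≡ 0  ⇒  (a,b)_2 = +1.
v=∞: -7 < 0 and 221 > 0  ⇒  (a,b)_∞ = +1.
v=13: a=13^0·(≡7), b=13^1·(≡4) mod 13; (7|13)=-1, (4|13)=+1; (−1)^{0·1·6}·(-1)^1·(+1)^0 = -1.
v=17: a=17^0·(≡11), b=17^1·(≡15) mod 17; (11|17)=-1, (15|17)=+1; (−1)^{0·1·8}·(-1)^1·(+1)^0 = -1.
v=29: a=29^2·(≡20), b=29^2·(≡12) mod 29; (20|29)=+1, (12|29)=-1; (−1)^{2·2·14}·(+1)^2·(-1)^2 = +1.
v=11: a=11^2·(≡3), b=11^0·(≡5) mod 11; (3|11)=+1, (5|11)=+1; (−1)^{2·0·5}·(+1)^0·(+1)^2 = +1.
v=5: a=5^-4·(≡3), b=5^-4·(≡1) mod 5; (3|5)=-1, (1|5)=+1; (−1)^{-4·-4·2}·(-1)^-4·(+1)^-4 = +1.
v=7: a=7^1·(≡3), b=7^4·(≡1) mod 7; (3|7)=-1, (1|7)=+1; (−1)^{1·4·3}·(-1)^4·(+1)^1 = +1.
(-7, 221 / ℚ) ramifies at {13, 17}: a division algebra.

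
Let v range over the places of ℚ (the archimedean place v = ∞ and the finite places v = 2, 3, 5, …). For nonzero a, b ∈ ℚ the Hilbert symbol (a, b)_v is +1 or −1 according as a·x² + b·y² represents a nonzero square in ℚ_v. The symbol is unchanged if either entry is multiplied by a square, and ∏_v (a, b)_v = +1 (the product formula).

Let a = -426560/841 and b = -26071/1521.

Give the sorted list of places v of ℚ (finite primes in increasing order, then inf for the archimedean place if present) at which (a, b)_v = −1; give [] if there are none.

[43, inf]

(a, b) ≡ (-6665, -31) mod (ℚ^×)²; places V = {2, 3, 5, 13, 29, 31, 43, ∞}.
(a,b)_29: α=-2, u≡1; β=2, v≡11 (mod 29); (1|29)=+1, (11|29)=-1; sign (−1)^0·+1^2·-1^-2 = +1.
(a,b)_3: α=0, u≡1; β=-2, v≡2 (mod 3); (1|3)=+1, (2|3)=-1; sign (−1)^0·+1^-2·-1^0 = +1.
(a,b)_13: α=0, u≡1; β=-2, v≡8 (mod 13); (1|13)=+1, (8|13)=-1; sign (−1)^0·+1^-2·-1^0 = +1.
(a,b)_∞: sgn(-6665)=−, sgn(-31)=−, so -1.
(a,b)_31: α=1, u≡1; β=1, v≡29 (mod 31); (1|31)=+1, (29|31)=-1; sign (−1)^1·+1^1·-1^1 = +1.
(a,b)_43: α=1, u≡31; β=0, v≡18 (mod 43); (31|43)=+1, (18|43)=-1; sign (−1)^0·+1^0·-1^1 = -1.
(a,b)_2: α=6, β=0; u≡7, v≡1 (mod 8); ε(u)ε(v)=1·0, αω(v)=6·0, βω(u)=0·0; sum ≡ 0  ⇒  +1.
(a,b)_5: α=1, u≡3; β=0, v≡4 (mod 5); (3|5)=-1, (4|5)=+1; sign (−1)^0·-1^0·+1^1 = +1.
(-6665, -31 / ℚ) ramifies at {43, ∞}: a division algebra.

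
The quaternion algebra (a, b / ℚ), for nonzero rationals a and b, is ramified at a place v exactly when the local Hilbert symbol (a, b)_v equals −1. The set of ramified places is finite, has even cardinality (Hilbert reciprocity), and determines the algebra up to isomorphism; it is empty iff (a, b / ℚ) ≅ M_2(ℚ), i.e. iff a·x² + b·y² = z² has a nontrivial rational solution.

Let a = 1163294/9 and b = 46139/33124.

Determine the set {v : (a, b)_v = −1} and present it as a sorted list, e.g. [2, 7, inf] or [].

[29, 37]

Mod squares: a ≡ 9614, b ≡ 46139. Check v ∈ {∞, 2, 3, 7, 11, 13, 19, 23, 29, 37, 43}.
v=∞: 9614 > 0 and 46139 > 0  ⇒  (a,b)_∞ = +1.
v=19: a=19^1·(≡3), b=19^0·(≡1) mod 19; (3|19)=-1, (1|19)=+1; (−1)^{1·0·9}·(-1)^0·(+1)^1 = +1.
v=3: a=3^-2·(≡2), b=3^0·(≡2) mod 3; (2|3)=-1, (2|3)=-1; (−1)^{-2·0·1}·(-1)^0·(-1)^-2 = +1.
v=13: a=13^0·(≡6), b=13^-2·(≡2) mod 13; (6|13)=-1, (2|13)=-1; (−1)^{0·-2·6}·(-1)^-2·(-1)^0 = +1.
v=29: a=29^0·(≡18), b=29^1·(≡9) mod 29; (18|29)=-1, (9|29)=+1; (−1)^{0·1·14}·(-1)^1·(+1)^0 = -1.
v=43: a=43^0·(≡16), b=43^1·(≡6) mod 43; (16|43)=+1, (6|43)=+1; (−1)^{0·1·21}·(+1)^1·(+1)^0 = +1.
v=23: a=23^1·(≡18), b=23^0·(≡6) mod 23; (18|23)=+1, (6|23)=+1; (−1)^{1·0·11}·(+1)^0·(+1)^1 = +1.
v=37: a=37^0·(≡18), b=37^1·(≡7) mod 37; (18|37)=-1, (7|37)=+1; (−1)^{0·1·18}·(-1)^1·(+1)^0 = -1.
v=11: a=11^3·(≡3), b=11^0·(≡9) mod 11; (3|11)=+1, (9|11)=+1; (−1)^{3·0·5}·(+1)^0·(+1)^3 = +1.
v=2: v_2(a)=1, v_2(b)=-2; units ≡ 7, 3 (mod 8); ε·ε+αω+βω = 1·1+1·1+-2·0 ≡ 0  ⇒  (a,b)_2 = +1.
v=7: a=7^0·(≡3), b=7^-2·(≡4) mod 7; (3|7)=-1, (4|7)=+1; (−1)^{0·-2·3}·(-1)^-2·(+1)^0 = +1.
|Ram(9614, 46139)| = 2, even; anisotropic at {29, 37}.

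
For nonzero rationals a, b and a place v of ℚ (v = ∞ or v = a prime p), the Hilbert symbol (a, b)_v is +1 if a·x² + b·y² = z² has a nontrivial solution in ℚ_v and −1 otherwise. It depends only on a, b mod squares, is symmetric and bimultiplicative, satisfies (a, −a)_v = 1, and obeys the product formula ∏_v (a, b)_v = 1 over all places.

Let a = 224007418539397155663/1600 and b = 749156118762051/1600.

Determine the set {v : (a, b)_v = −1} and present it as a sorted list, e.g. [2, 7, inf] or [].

(a, b) ≡ (5681247, 19) mod (ℚ^×)²; places V = {2, 3, 5, 7, 11, 13, 17, 19, 41, ∞}.
(a,b)_7: α=2, u≡6; β=2, v≡6 (mod 7); (6|7)=-1, (6|7)=-1; sign (−1)^0·-1^2·-1^2 = +1.
(a,b)_17: α=3, u≡12; β=2, v≡15 (mod 17); (12|17)=-1, (15|17)=+1; sign (−1)^0·-1^2·+1^3 = +1.
(a,b)_3: α=5, u≡2; β=4, v≡1 (mod 3); (2|3)=-1, (1|3)=+1; sign (−1)^0·-1^4·+1^5 = +1.
(a,b)_5: α=-2, u≡2; β=-2, v≡4 (mod 5); (2|5)=-1, (4|5)=+1; sign (−1)^0·-1^-2·+1^-2 = +1.
(a,b)_2: α=-6, β=-6; u≡7, v≡3 (mod 8); ε(u)ε(v)=1·1, αω(v)=-6·1, βω(u)=-6·0; sum ≡ 1  ⇒  -1.
(a,b)_13: α=3, u≡6; β=2, v≡8 (mod 13); (6|13)=-1, (8|13)=-1; sign (−1)^0·-1^2·-1^3 = -1.
(a,b)_∞: sgn(5681247)=+, sgn(19)=+, so +1.
(a,b)_19: α=1, u≡12; β=1, v≡5 (mod 19); (12|19)=-1, (5|19)=+1; sign (−1)^1·-1^1·+1^1 = +1.
(a,b)_11: α=3, u≡4; β=2, v≡2 (mod 11); (4|11)=+1, (2|11)=-1; sign (−1)^0·+1^2·-1^3 = -1.
(a,b)_41: α=3, u≡11; β=2, v≡6 (mod 41); (11|41)=-1, (6|41)=-1; sign (−1)^0·-1^2·-1^3 = -1.
(5681247, 19 / ℚ) ramifies at {2, 11, 13, 41}: a division algebra.

[2, 11, 13, 41]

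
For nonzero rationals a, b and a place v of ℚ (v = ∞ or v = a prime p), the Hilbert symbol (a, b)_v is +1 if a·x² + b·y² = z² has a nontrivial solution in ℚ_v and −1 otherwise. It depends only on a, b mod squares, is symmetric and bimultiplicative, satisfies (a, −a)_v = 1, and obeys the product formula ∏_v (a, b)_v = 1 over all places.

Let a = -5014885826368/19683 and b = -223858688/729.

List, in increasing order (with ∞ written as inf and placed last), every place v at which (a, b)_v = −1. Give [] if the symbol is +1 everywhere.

Mod squares: a ≡ -3999, b ≡ -54653. Check v ∈ {∞, 2, 3, 11, 17, 31, 41, 43}.
v=3: a=3^-9·(≡2), b=3^-6·(≡1) mod 3; (2|3)=-1, (1|3)=+1; (−1)^{-9·-6·1}·(-1)^-6·(+1)^-9 = +1.
v=11: a=11^2·(≡5), b=11^0·(≡8) mod 11; (5|11)=+1, (8|11)=-1; (−1)^{2·0·5}·(+1)^0·(-1)^2 = +1.
v=43: a=43^1·(≡14), b=43^1·(≡3) mod 43; (14|43)=+1, (3|43)=-1; (−1)^{1·1·21}·(+1)^1·(-1)^1 = +1.
v=2: v_2(a)=6, v_2(b)=12; units ≡ 1, 3 (mod 8); ε·ε+αω+βω = 0·1+6·1+12·0 ≡ 0  ⇒  (a,b)_2 = +1.
v=17: a=17^2·(≡9), b=17^0·(≡1) mod 17; (9|17)=+1, (1|17)=+1; (−1)^{2·0·8}·(+1)^0·(+1)^2 = +1.
v=41: a=41^2·(≡29), b=41^1·(≡18) mod 41; (29|41)=-1, (18|41)=+1; (−1)^{2·1·20}·(-1)^1·(+1)^2 = -1.
v=31: a=31^1·(≡22), b=31^1·(≡1) mod 31; (22|31)=-1, (1|31)=+1; (−1)^{1·1·15}·(-1)^1·(+1)^1 = +1.
v=∞: -3999 < 0 and -54653 < 0  ⇒  (a,b)_∞ = -1.
Ram(-3999, -54653) = {41, ∞}; no ℚ_41-point on the conic.

[41, inf]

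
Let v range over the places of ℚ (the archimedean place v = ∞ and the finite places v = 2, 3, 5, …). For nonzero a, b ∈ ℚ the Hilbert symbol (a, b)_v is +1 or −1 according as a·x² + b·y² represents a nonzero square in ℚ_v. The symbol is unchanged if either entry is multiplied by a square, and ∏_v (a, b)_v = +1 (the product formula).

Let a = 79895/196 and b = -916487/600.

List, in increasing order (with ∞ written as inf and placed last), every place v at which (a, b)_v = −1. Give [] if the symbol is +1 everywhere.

[2, 3, 5, 11, 17, 29]

(a, b) ≡ (95, -32538) mod (ℚ^×)²; places V = {2, 3, 5, 7, 11, 13, 17, 19, 29, ∞}.
(a,b)_∞: sgn(95)=+, sgn(-32538)=−, so +1.
(a,b)_7: α=-2, u≡1; β=0, v≡6 (mod 7); (1|7)=+1, (6|7)=-1; sign (−1)^0·+1^0·-1^-2 = +1.
(a,b)_3: α=0, u≡2; β=-1, v≡2 (mod 3); (2|3)=-1, (2|3)=-1; sign (−1)^0·-1^-1·-1^0 = -1.
(a,b)_2: α=-2, β=-3; u≡7, v≡3 (mod 8); ε(u)ε(v)=1·1, αω(v)=-2·1, βω(u)=-3·0; sum ≡ 1  ⇒  -1.
(a,b)_29: α=2, u≡3; β=1, v≡25 (mod 29); (3|29)=-1, (25|29)=+1; sign (−1)^0·-1^1·+1^2 = -1.
(a,b)_19: α=1, u≡1; β=0, v≡17 (mod 19); (1|19)=+1, (17|19)=+1; sign (−1)^0·+1^0·+1^1 = +1.
(a,b)_13: α=0, u≡10; β=2, v≡12 (mod 13); (10|13)=+1, (12|13)=+1; sign (−1)^0·+1^2·+1^0 = +1.
(a,b)_11: α=0, u≡10; β=1, v≡5 (mod 11); (10|11)=-1, (5|11)=+1; sign (−1)^0·-1^1·+1^0 = -1.
(a,b)_5: α=1, u≡4; β=-2, v≡2 (mod 5); (4|5)=+1, (2|5)=-1; sign (−1)^0·+1^-2·-1^1 = -1.
(a,b)_17: α=0, u≡7; β=1, v≡6 (mod 17); (7|17)=-1, (6|17)=-1; sign (−1)^0·-1^1·-1^0 = -1.
(95, -32538 / ℚ) ramifies at {2, 3, 5, 11, 17, 29}: a division algebra.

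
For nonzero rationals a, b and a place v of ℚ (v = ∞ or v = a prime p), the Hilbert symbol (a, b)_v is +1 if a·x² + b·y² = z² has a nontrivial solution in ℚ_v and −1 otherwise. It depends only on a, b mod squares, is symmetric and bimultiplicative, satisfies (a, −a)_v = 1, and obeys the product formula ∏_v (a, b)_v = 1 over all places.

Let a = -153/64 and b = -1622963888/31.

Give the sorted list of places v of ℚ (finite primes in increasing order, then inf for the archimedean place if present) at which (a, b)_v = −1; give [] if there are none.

Mod squares: a ≡ -17, b ≡ -222053. Check v ∈ {∞, 2, 3, 7, 13, 17, 19, 29, 31}.
v=3: a=3^2·(≡1), b=3^0·(≡1) mod 3; (1|3)=+1, (1|3)=+1; (−1)^{2·0·1}·(+1)^0·(+1)^2 = +1.
v=7: a=7^0·(≡1), b=7^2·(≡2) mod 7; (1|7)=+1, (2|7)=+1; (−1)^{0·2·3}·(+1)^2·(+1)^0 = +1.
v=∞: -17 < 0 and -222053 < 0  ⇒  (a,b)_∞ = -1.
v=19: a=19^0·(≡8), b=19^1·(≡5) mod 19; (8|19)=-1, (5|19)=+1; (−1)^{0·1·9}·(-1)^1·(+1)^0 = -1.
v=13: a=13^0·(≡10), b=13^1·(≡1) mod 13; (10|13)=+1, (1|13)=+1; (−1)^{0·1·6}·(+1)^1·(+1)^0 = +1.
v=2: v_2(a)=-6, v_2(b)=4; units ≡ 7, 3 (mod 8); ε·ε+αω+βω = 1·1+-6·1+4·0 ≡ 1  ⇒  (a,b)_2 = -1.
v=29: a=29^0·(≡18), b=29^1·(≡22) mod 29; (18|29)=-1, (22|29)=+1; (−1)^{0·1·14}·(-1)^1·(+1)^0 = -1.
v=31: a=31^0·(≡1), b=31^-1·(≡6) mod 31; (1|31)=+1, (6|31)=-1; (−1)^{0·-1·15}·(+1)^-1·(-1)^0 = +1.
v=17: a=17^1·(≡15), b=17^2·(≡4) mod 17; (15|17)=+1, (4|17)=+1; (−1)^{1·2·8}·(+1)^2·(+1)^1 = +1.
|Ram(-17, -222053)| = 4, even; anisotropic at {2, 19, 29, ∞}.

[2, 19, 29, inf]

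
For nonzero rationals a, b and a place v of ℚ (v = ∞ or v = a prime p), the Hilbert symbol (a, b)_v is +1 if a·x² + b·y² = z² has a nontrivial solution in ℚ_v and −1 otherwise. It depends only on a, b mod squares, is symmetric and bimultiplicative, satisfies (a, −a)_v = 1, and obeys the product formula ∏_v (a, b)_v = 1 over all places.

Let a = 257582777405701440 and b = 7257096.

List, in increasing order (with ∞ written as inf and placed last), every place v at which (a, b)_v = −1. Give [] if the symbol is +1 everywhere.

(a, b) ≡ (165, 34) mod (ℚ^×)²; places V = {2, 3, 5, 7, 11, 17, ∞}.
(a,b)_∞: sgn(165)=+, sgn(34)=+, so +1.
(a,b)_5: α=1, u≡3; β=0, v≡1 (mod 5); (3|5)=-1, (1|5)=+1; sign (−1)^0·-1^0·+1^1 = +1.
(a,b)_11: α=5, u≡4; β=2, v≡4 (mod 11); (4|11)=+1, (4|11)=+1; sign (−1)^0·+1^2·+1^5 = +1.
(a,b)_2: α=6, β=3; u≡5, v≡1 (mod 8); ε(u)ε(v)=0·0, αω(v)=6·0, βω(u)=3·1; sum ≡ 1  ⇒  -1.
(a,b)_7: α=8, u≡4; β=2, v≡5 (mod 7); (4|7)=+1, (5|7)=-1; sign (−1)^0·+1^2·-1^8 = +1.
(a,b)_3: α=1, u≡1; β=2, v≡1 (mod 3); (1|3)=+1, (1|3)=+1; sign (−1)^0·+1^2·+1^1 = +1.
(a,b)_17: α=2, u≡5; β=1, v≡1 (mod 17); (5|17)=-1, (1|17)=+1; sign (−1)^0·-1^1·+1^2 = -1.
Ram(165, 34) = {2, 17}; no ℚ_2-point on the conic.

[2, 17]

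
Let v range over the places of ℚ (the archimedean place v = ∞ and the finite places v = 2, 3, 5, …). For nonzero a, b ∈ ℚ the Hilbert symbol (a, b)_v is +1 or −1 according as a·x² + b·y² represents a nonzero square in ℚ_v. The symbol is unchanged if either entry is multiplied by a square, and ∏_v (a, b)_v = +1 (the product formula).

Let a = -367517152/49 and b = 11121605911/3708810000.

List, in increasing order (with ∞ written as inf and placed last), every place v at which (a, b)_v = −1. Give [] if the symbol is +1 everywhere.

(a, b) ≡ (-23902, 31) mod (ℚ^×)²; places V = {2, 3, 5, 7, 13, 17, 19, 29, 31, 37, 47, ∞}.
(a,b)_37: α=1, u≡35; β=0, v≡5 (mod 37); (35|37)=-1, (5|37)=-1; sign (−1)^0·-1^0·-1^1 = -1.
(a,b)_3: α=0, u≡2; β=-2, v≡1 (mod 3); (2|3)=-1, (1|3)=+1; sign (−1)^0·-1^-2·+1^0 = +1.
(a,b)_17: α=1, u≡14; β=0, v≡12 (mod 17); (14|17)=-1, (12|17)=-1; sign (−1)^0·-1^0·-1^1 = -1.
(a,b)_2: α=5, β=-4; u≡1, v≡7 (mod 8); ε(u)ε(v)=0·1, αω(v)=5·0, βω(u)=-4·0; sum ≡ 0  ⇒  +1.
(a,b)_∞: sgn(-23902)=−, sgn(31)=+, so +1.
(a,b)_13: α=0, u≡5; β=2, v≡8 (mod 13); (5|13)=-1, (8|13)=-1; sign (−1)^0·-1^2·-1^0 = +1.
(a,b)_19: α=1, u≡12; β=0, v≡8 (mod 19); (12|19)=-1, (8|19)=-1; sign (−1)^0·-1^0·-1^1 = -1.
(a,b)_47: α=0, u≡3; β=2, v≡13 (mod 47); (3|47)=+1, (13|47)=-1; sign (−1)^0·+1^2·-1^0 = +1.
(a,b)_5: α=0, u≡2; β=-4, v≡1 (mod 5); (2|5)=-1, (1|5)=+1; sign (−1)^0·-1^-4·+1^0 = +1.
(a,b)_7: α=-2, u≡5; β=-2, v≡3 (mod 7); (5|7)=-1, (3|7)=-1; sign (−1)^0·-1^-2·-1^-2 = +1.
(a,b)_31: α=2, u≡6; β=3, v≡14 (mod 31); (6|31)=-1, (14|31)=+1; sign (−1)^0·-1^3·+1^2 = -1.
(a,b)_29: α=0, u≡4; β=-2, v≡26 (mod 29); (4|29)=+1, (26|29)=-1; sign (−1)^0·+1^-2·-1^0 = +1.
|Ram(-23902, 31)| = 4, even; anisotropic at {17, 19, 31, 37}.

[17, 19, 31, 37]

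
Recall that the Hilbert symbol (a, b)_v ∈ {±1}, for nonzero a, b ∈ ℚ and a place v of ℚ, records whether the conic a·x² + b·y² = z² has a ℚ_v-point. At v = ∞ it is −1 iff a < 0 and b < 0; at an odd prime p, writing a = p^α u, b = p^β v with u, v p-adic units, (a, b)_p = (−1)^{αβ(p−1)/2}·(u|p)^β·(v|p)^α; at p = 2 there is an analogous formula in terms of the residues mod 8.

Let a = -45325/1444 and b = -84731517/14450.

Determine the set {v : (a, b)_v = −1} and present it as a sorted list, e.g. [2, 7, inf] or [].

Mod squares: a ≡ -37, b ≡ -26. Check v ∈ {∞, 2, 3, 5, 7, 13, 17, 19, 23, 37}.
v=23: a=23^0·(≡3), b=23^2·(≡19) mod 23; (3|23)=+1, (19|23)=-1; (−1)^{0·2·11}·(+1)^2·(-1)^0 = +1.
v=∞: -37 < 0 and -26 < 0  ⇒  (a,b)_∞ = -1.
v=17: a=17^0·(≡3), b=17^-2·(≡15) mod 17; (3|17)=-1, (15|17)=+1; (−1)^{0·-2·8}·(-1)^-2·(+1)^0 = +1.
v=19: a=19^-2·(≡7), b=19^0·(≡18) mod 19; (7|19)=+1, (18|19)=-1; (−1)^{-2·0·9}·(+1)^0·(-1)^-2 = +1.
v=2: v_2(a)=-2, v_2(b)=-1; units ≡ 3, 3 (mod 8); ε·ε+αω+βω = 1·1+-2·1+-1·1 ≡ 0  ⇒  (a,b)_2 = +1.
v=13: a=13^0·(≡6), b=13^1·(≡2) mod 13; (6|13)=-1, (2|13)=-1; (−1)^{0·1·6}·(-1)^1·(-1)^0 = -1.
v=7: a=7^2·(≡3), b=7^0·(≡2) mod 7; (3|7)=-1, (2|7)=+1; (−1)^{2·0·3}·(-1)^0·(+1)^2 = +1.
v=37: a=37^1·(≡33), b=37^2·(≡30) mod 37; (33|37)=+1, (30|37)=+1; (−1)^{1·2·18}·(+1)^2·(+1)^1 = +1.
v=3: a=3^0·(≡2), b=3^2·(≡1) mod 3; (2|3)=-1, (1|3)=+1; (−1)^{0·2·1}·(-1)^2·(+1)^0 = +1.
v=5: a=5^2·(≡3), b=5^-2·(≡1) mod 5; (3|5)=-1, (1|5)=+1; (−1)^{2·-2·2}·(-1)^-2·(+1)^2 = +1.
|Ram(-37, -26)| = 2, even; anisotropic at {13, ∞}.

[13, inf]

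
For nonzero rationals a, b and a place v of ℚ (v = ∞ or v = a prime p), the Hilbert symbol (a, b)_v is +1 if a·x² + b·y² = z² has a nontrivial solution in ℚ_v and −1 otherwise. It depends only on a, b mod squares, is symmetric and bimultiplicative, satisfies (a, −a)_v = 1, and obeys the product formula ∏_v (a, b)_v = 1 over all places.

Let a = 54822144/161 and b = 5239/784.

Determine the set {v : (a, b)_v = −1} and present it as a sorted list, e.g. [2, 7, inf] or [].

[7, 13, 19, 31]

(a, b) ≡ (119301, 31) mod (ℚ^×)²; places V = {2, 3, 7, 13, 17, 19, 23, 31, ∞}.
(a,b)_∞: sgn(119301)=+, sgn(31)=+, so +1.
(a,b)_2: α=8, β=-4; u≡5, v≡7 (mod 8); ε(u)ε(v)=0·1, αω(v)=8·0, βω(u)=-4·1; sum ≡ 0  ⇒  +1.
(a,b)_7: α=-1, u≡3; β=-2, v≡5 (mod 7); (3|7)=-1, (5|7)=-1; sign (−1)^0·-1^-2·-1^-1 = -1.
(a,b)_17: α=2, u≡14; β=0, v≡10 (mod 17); (14|17)=-1, (10|17)=-1; sign (−1)^0·-1^0·-1^2 = +1.
(a,b)_13: α=1, u≡1; β=2, v≡11 (mod 13); (1|13)=+1, (11|13)=-1; sign (−1)^0·+1^2·-1^1 = -1.
(a,b)_3: α=1, u≡2; β=0, v≡1 (mod 3); (2|3)=-1, (1|3)=+1; sign (−1)^0·-1^0·+1^1 = +1.
(a,b)_31: α=0, u≡22; β=1, v≡5 (mod 31); (22|31)=-1, (5|31)=+1; sign (−1)^0·-1^1·+1^0 = -1.
(a,b)_19: α=1, u≡4; β=0, v≡18 (mod 19); (4|19)=+1, (18|19)=-1; sign (−1)^0·+1^0·-1^1 = -1.
(a,b)_23: α=-1, u≡18; β=0, v≡9 (mod 23); (18|23)=+1, (9|23)=+1; sign (−1)^0·+1^0·+1^-1 = +1.
(119301, 31 / ℚ) ramifies at {7, 13, 19, 31}: a division algebra.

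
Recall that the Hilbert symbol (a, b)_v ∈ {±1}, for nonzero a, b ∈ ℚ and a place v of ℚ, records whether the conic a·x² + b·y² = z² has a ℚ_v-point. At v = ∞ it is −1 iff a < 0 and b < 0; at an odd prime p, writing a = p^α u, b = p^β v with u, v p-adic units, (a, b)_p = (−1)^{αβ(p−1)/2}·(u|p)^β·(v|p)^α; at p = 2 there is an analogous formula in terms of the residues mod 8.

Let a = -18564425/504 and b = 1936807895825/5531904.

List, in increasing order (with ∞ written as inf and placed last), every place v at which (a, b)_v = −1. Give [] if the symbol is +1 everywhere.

(a, b) ≡ (-238, 17) mod (ℚ^×)²; places V = {2, 3, 5, 7, 11, 17, 19, ∞}.
(a,b)_19: α=2, u≡16; β=4, v≡17 (mod 19); (16|19)=+1, (17|19)=+1; sign (−1)^0·+1^4·+1^2 = +1.
(a,b)_2: α=-3, β=-8; u≡1, v≡1 (mod 8); ε(u)ε(v)=0·0, αω(v)=-3·0, βω(u)=-8·0; sum ≡ 0  ⇒  +1.
(a,b)_5: α=2, u≡2; β=2, v≡2 (mod 5); (2|5)=-1, (2|5)=-1; sign (−1)^0·-1^2·-1^2 = +1.
(a,b)_3: α=-2, u≡2; β=-2, v≡2 (mod 3); (2|3)=-1, (2|3)=-1; sign (−1)^0·-1^-2·-1^-2 = +1.
(a,b)_7: α=-1, u≡1; β=-4, v≡5 (mod 7); (1|7)=+1, (5|7)=-1; sign (−1)^0·+1^-4·-1^-1 = -1.
(a,b)_∞: sgn(-238)=−, sgn(17)=+, so +1.
(a,b)_17: α=1, u≡5; β=3, v≡9 (mod 17); (5|17)=-1, (9|17)=+1; sign (−1)^0·-1^3·+1^1 = -1.
(a,b)_11: α=2, u≡4; β=2, v≡10 (mod 11); (4|11)=+1, (10|11)=-1; sign (−1)^0·+1^2·-1^2 = +1.
Ram(-238, 17) = {7, 17}; no ℚ_7-point on the conic.

[7, 17]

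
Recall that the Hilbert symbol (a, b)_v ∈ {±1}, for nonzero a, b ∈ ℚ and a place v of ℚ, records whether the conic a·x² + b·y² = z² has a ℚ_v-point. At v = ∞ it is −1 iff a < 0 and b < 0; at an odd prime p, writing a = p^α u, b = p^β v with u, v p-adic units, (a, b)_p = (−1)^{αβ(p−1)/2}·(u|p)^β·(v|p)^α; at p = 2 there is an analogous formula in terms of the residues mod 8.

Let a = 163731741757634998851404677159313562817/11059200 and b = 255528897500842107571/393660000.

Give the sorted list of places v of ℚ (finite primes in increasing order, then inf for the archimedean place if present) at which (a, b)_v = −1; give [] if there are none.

(a, b) ≡ (1178931, 664642914) mod (ℚ^×)²; places V = {2, 3, 5, 11, 13, 17, 19, 23, 31, 37, 43, ∞}.
(a,b)_11: α=0, u≡10; β=2, v≡3 (mod 11); (10|11)=-1, (3|11)=+1; sign (−1)^0·-1^2·+1^0 = +1.
(a,b)_17: α=0, u≡8; β=1, v≡15 (mod 17); (8|17)=+1, (15|17)=+1; sign (−1)^0·+1^1·+1^0 = +1.
(a,b)_5: α=-2, u≡4; β=-4, v≡1 (mod 5); (4|5)=+1, (1|5)=+1; sign (−1)^0·+1^-4·+1^-2 = +1.
(a,b)_3: α=-3, u≡1; β=-9, v≡2 (mod 3); (1|3)=+1, (2|3)=-1; sign (−1)^1·+1^-9·-1^-3 = +1.
(a,b)_23: α=2, u≡19; β=1, v≡7 (mod 23); (19|23)=-1, (7|23)=-1; sign (−1)^0·-1^1·-1^2 = -1.
(a,b)_∞: sgn(1178931)=+, sgn(664642914)=+, so +1.
(a,b)_19: α=11, u≡18; β=3, v≡8 (mod 19); (18|19)=-1, (8|19)=-1; sign (−1)^1·-1^3·-1^11 = -1.
(a,b)_31: α=2, u≡19; β=1, v≡3 (mod 31); (19|31)=+1, (3|31)=-1; sign (−1)^0·+1^1·-1^2 = +1.
(a,b)_37: α=3, u≡18; β=1, v≡25 (mod 37); (18|37)=-1, (25|37)=+1; sign (−1)^0·-1^1·+1^3 = -1.
(a,b)_43: α=5, u≡26; β=2, v≡9 (mod 43); (26|43)=-1, (9|43)=+1; sign (−1)^0·-1^2·+1^5 = +1.
(a,b)_13: α=5, u≡9; β=5, v≡9 (mod 13); (9|13)=+1, (9|13)=+1; sign (−1)^0·+1^5·+1^5 = +1.
(a,b)_2: α=-14, β=-5; u≡3, v≡1 (mod 8); ε(u)ε(v)=1·0, αω(v)=-14·0, βω(u)=-5·1; sum ≡ 1  ⇒  -1.
(1178931, 664642914 / ℚ) ramifies at {2, 19, 23, 37}: a division algebra.

[2, 19, 23, 37]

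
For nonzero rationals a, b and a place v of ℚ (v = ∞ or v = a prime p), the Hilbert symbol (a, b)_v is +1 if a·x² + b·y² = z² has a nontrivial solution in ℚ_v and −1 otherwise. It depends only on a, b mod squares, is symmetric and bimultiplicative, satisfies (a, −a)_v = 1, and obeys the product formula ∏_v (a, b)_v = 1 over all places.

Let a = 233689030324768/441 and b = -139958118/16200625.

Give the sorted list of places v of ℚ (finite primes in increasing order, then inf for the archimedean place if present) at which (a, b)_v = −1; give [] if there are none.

(a, b) ≡ (34162, -1798) mod (ℚ^×)²; places V = {2, 3, 5, 7, 19, 23, 29, 31, ∞}.
(a,b)_2: α=5, β=1; u≡1, v≡5 (mod 8); ε(u)ε(v)=0·0, αω(v)=5·1, βω(u)=1·0; sum ≡ 1  ⇒  -1.
(a,b)_3: α=-2, u≡1; β=4, v≡2 (mod 3); (1|3)=+1, (2|3)=-1; sign (−1)^0·+1^4·-1^-2 = +1.
(a,b)_29: α=3, u≡10; β=1, v≡22 (mod 29); (10|29)=-1, (22|29)=+1; sign (−1)^0·-1^1·+1^3 = -1.
(a,b)_∞: sgn(34162)=+, sgn(-1798)=−, so +1.
(a,b)_23: α=2, u≡20; β=-2, v≡20 (mod 23); (20|23)=-1, (20|23)=-1; sign (−1)^0·-1^-2·-1^2 = +1.
(a,b)_5: α=0, u≡3; β=-4, v≡2 (mod 5); (3|5)=-1, (2|5)=-1; sign (−1)^0·-1^-4·-1^0 = +1.
(a,b)_19: α=1, u≡3; β=0, v≡9 (mod 19); (3|19)=-1, (9|19)=+1; sign (−1)^0·-1^0·+1^1 = +1.
(a,b)_7: α=-2, u≡2; β=-2, v≡1 (mod 7); (2|7)=+1, (1|7)=+1; sign (−1)^0·+1^-2·+1^-2 = +1.
(a,b)_31: α=3, u≡23; β=3, v≡8 (mod 31); (23|31)=-1, (8|31)=+1; sign (−1)^1·-1^3·+1^3 = +1.
Ram(34162, -1798) = {2, 29}; no ℚ_2-point on the conic.

[2, 29]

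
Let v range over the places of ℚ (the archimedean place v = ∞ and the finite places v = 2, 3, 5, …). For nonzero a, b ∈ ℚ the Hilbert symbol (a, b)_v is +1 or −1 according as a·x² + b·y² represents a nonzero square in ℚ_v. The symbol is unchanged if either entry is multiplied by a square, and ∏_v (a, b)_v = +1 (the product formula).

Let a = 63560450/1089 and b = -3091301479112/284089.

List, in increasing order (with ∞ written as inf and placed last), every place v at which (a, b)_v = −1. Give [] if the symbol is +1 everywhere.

Mod squares: a ≡ 2542418, b ≡ -19778. Check v ∈ {∞, 2, 3, 5, 7, 11, 13, 17, 19, 29, 31, 37, 41, 43, 47}.
v=31: a=31^0·(≡24), b=31^1·(≡6) mod 31; (24|31)=-1, (6|31)=-1; (−1)^{0·1·15}·(-1)^1·(-1)^0 = -1.
v=29: a=29^0·(≡3), b=29^1·(≡2) mod 29; (3|29)=-1, (2|29)=-1; (−1)^{0·1·14}·(-1)^1·(-1)^0 = -1.
v=3: a=3^-2·(≡2), b=3^0·(≡1) mod 3; (2|3)=-1, (1|3)=+1; (−1)^{-2·0·1}·(-1)^0·(+1)^-2 = +1.
v=∞: 2542418 > 0 and -19778 < 0  ⇒  (a,b)_∞ = +1.
v=43: a=43^1·(≡11), b=43^0·(≡30) mod 43; (11|43)=+1, (30|43)=-1; (−1)^{1·0·21}·(+1)^0·(-1)^1 = -1.
v=41: a=41^0·(≡39), b=41^-2·(≡4) mod 41; (39|41)=+1, (4|41)=+1; (−1)^{0·-2·20}·(+1)^-2·(+1)^0 = +1.
v=37: a=37^1·(≡24), b=37^0·(≡29) mod 37; (24|37)=-1, (29|37)=-1; (−1)^{1·0·18}·(-1)^0·(-1)^1 = -1.
v=13: a=13^0·(≡7), b=13^-2·(≡6) mod 13; (7|13)=-1, (6|13)=-1; (−1)^{0·-2·6}·(-1)^-2·(-1)^0 = +1.
v=17: a=17^1·(≡6), b=17^0·(≡7) mod 17; (6|17)=-1, (7|17)=-1; (−1)^{1·0·8}·(-1)^0·(-1)^1 = -1.
v=2: v_2(a)=1, v_2(b)=3; units ≡ 1, 7 (mod 8); ε·ε+αω+βω = 0·1+1·0+3·0 ≡ 0  ⇒  (a,b)_2 = +1.
v=5: a=5^2·(≡2), b=5^0·(≡2) mod 5; (2|5)=-1, (2|5)=-1; (−1)^{2·0·2}·(-1)^0·(-1)^2 = +1.
v=19: a=19^0·(≡9), b=19^2·(≡11) mod 19; (9|19)=+1, (11|19)=+1; (−1)^{0·2·9}·(+1)^2·(+1)^0 = +1.
v=47: a=47^1·(≡20), b=47^2·(≡9) mod 47; (20|47)=-1, (9|47)=+1; (−1)^{1·2·23}·(-1)^2·(+1)^1 = +1.
v=7: a=7^0·(≡4), b=7^2·(≡4) mod 7; (4|7)=+1, (4|7)=+1; (−1)^{0·2·3}·(+1)^2·(+1)^0 = +1.
v=11: a=11^-2·(≡7), b=11^1·(≡6) mod 11; (7|11)=-1, (6|11)=-1; (−1)^{-2·1·5}·(-1)^1·(-1)^-2 = -1.
Ram(2542418, -19778) = {11, 17, 29, 31, 37, 43}; no ℚ_11-point on the conic.

[11, 17, 29, 31, 37, 43]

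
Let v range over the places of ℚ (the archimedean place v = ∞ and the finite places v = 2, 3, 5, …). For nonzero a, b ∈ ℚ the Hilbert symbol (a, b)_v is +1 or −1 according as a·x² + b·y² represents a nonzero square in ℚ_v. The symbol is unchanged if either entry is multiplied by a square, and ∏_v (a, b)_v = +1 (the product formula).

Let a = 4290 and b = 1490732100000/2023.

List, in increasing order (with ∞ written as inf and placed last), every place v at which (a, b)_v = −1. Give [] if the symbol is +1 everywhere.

Mod squares: a ≡ 4290, b ≡ 70. Check v ∈ {∞, 2, 3, 5, 7, 11, 13, 17}.
v=7: a=7^0·(≡6), b=7^-1·(≡5) mod 7; (6|7)=-1, (5|7)=-1; (−1)^{0·-1·3}·(-1)^-1·(-1)^0 = -1.
v=5: a=5^1·(≡3), b=5^5·(≡4) mod 5; (3|5)=-1, (4|5)=+1; (−1)^{1·5·2}·(-1)^5·(+1)^1 = -1.
v=3: a=3^1·(≡2), b=3^6·(≡1) mod 3; (2|3)=-1, (1|3)=+1; (−1)^{1·6·1}·(-1)^6·(+1)^1 = +1.
v=∞: 4290 > 0 and 70 > 0  ⇒  (a,b)_∞ = +1.
v=17: a=17^0·(≡6), b=17^-2·(≡1) mod 17; (6|17)=-1, (1|17)=+1; (−1)^{0·-2·8}·(-1)^-2·(+1)^0 = +1.
v=11: a=11^1·(≡5), b=11^2·(≡1) mod 11; (5|11)=+1, (1|11)=+1; (−1)^{1·2·5}·(+1)^2·(+1)^1 = +1.
v=2: v_2(a)=1, v_2(b)=5; units ≡ 1, 3 (mod 8); ε·ε+αω+βω = 0·1+1·1+5·0 ≡ 1  ⇒  (a,b)_2 = -1.
v=13: a=13^1·(≡5), b=13^2·(≡2) mod 13; (5|13)=-1, (2|13)=-1; (−1)^{1·2·6}·(-1)^2·(-1)^1 = -1.
Ram(4290, 70) = {2, 5, 7, 13}; no ℚ_2-point on the conic.

[2, 5, 7, 13]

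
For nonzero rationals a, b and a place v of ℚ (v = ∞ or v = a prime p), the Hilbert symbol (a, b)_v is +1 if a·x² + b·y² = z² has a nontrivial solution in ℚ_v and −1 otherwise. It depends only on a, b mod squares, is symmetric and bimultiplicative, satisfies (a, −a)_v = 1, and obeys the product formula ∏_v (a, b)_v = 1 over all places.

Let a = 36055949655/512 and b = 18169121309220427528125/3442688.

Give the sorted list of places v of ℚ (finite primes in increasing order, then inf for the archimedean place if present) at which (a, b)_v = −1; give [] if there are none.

(a, b) ≡ (510, 5610) mod (ℚ^×)²; places V = {2, 3, 5, 11, 13, 17, 23, 41, 47, ∞}.
(a,b)_5: α=1, u≡3; β=5, v≡3 (mod 5); (3|5)=-1, (3|5)=-1; sign (−1)^0·-1^5·-1^1 = +1.
(a,b)_11: α=2, u≡3; β=5, v≡1 (mod 11); (3|11)=+1, (1|11)=+1; sign (−1)^0·+1^5·+1^2 = +1.
(a,b)_2: α=-9, β=-11; u≡7, v≡5 (mod 8); ε(u)ε(v)=1·0, αω(v)=-9·1, βω(u)=-11·0; sum ≡ 1  ⇒  -1.
(a,b)_47: α=2, u≡20; β=2, v≡17 (mod 47); (20|47)=-1, (17|47)=+1; sign (−1)^0·-1^2·+1^2 = +1.
(a,b)_41: α=0, u≡23; β=-2, v≡26 (mod 41); (23|41)=+1, (26|41)=-1; sign (−1)^0·+1^-2·-1^0 = +1.
(a,b)_13: α=0, u≡10; β=2, v≡11 (mod 13); (10|13)=+1, (11|13)=-1; sign (−1)^0·+1^2·-1^0 = +1.
(a,b)_∞: sgn(510)=+, sgn(5610)=+, so +1.
(a,b)_17: α=1, u≡4; β=3, v≡5 (mod 17); (4|17)=+1, (5|17)=-1; sign (−1)^0·+1^3·-1^1 = -1.
(a,b)_23: α=2, u≡2; β=0, v≡14 (mod 23); (2|23)=+1, (14|23)=-1; sign (−1)^0·+1^0·-1^2 = +1.
(a,b)_3: α=1, u≡2; β=9, v≡1 (mod 3); (2|3)=-1, (1|3)=+1; sign (−1)^1·-1^9·+1^1 = +1.
|Ram(510, 5610)| = 2, even; anisotropic at {2, 17}.

[2, 17]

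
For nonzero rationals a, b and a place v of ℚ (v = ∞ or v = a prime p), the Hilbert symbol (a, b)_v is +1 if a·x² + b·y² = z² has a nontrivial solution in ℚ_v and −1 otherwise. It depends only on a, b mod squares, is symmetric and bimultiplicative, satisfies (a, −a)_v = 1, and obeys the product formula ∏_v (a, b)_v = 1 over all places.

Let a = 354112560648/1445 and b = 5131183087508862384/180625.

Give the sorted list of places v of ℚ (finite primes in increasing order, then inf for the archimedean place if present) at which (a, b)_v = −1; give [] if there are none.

Mod squares: a ≡ 2090, b ≡ 19. Check v ∈ {∞, 2, 3, 5, 7, 11, 13, 17, 19, 23}.
v=19: a=19^1·(≡12), b=19^3·(≡1) mod 19; (12|19)=-1, (1|19)=+1; (−1)^{1·3·9}·(-1)^3·(+1)^1 = +1.
v=3: a=3^6·(≡2), b=3^6·(≡1) mod 3; (2|3)=-1, (1|3)=+1; (−1)^{6·6·1}·(-1)^6·(+1)^6 = +1.
v=11: a=11^3·(≡1), b=11^4·(≡8) mod 11; (1|11)=+1, (8|11)=-1; (−1)^{3·4·5}·(+1)^4·(-1)^3 = -1.
v=7: a=7^4·(≡4), b=7^2·(≡6) mod 7; (4|7)=+1, (6|7)=-1; (−1)^{4·2·3}·(+1)^2·(-1)^4 = +1.
v=17: a=17^-2·(≡8), b=17^-2·(≡4) mod 17; (8|17)=+1, (4|17)=+1; (−1)^{-2·-2·8}·(+1)^-2·(+1)^-2 = +1.
v=2: v_2(a)=3, v_2(b)=4; units ≡ 5, 3 (mod 8); ε·ε+αω+βω = 0·1+3·1+4·1 ≡ 1  ⇒  (a,b)_2 = -1.
v=23: a=23^0·(≡17), b=23^2·(≡21) mod 23; (17|23)=-1, (21|23)=-1; (−1)^{0·2·11}·(-1)^2·(-1)^0 = +1.
v=5: a=5^-1·(≡2), b=5^-4·(≡1) mod 5; (2|5)=-1, (1|5)=+1; (−1)^{-1·-4·2}·(-1)^-4·(+1)^-1 = +1.
v=13: a=13^0·(≡1), b=13^2·(≡2) mod 13; (1|13)=+1, (2|13)=-1; (−1)^{0·2·6}·(+1)^2·(-1)^0 = +1.
v=∞: 2090 > 0 and 19 > 0  ⇒  (a,b)_∞ = +1.
(2090, 19 / ℚ) ramifies at {2, 11}: a division algebra.

[2, 11]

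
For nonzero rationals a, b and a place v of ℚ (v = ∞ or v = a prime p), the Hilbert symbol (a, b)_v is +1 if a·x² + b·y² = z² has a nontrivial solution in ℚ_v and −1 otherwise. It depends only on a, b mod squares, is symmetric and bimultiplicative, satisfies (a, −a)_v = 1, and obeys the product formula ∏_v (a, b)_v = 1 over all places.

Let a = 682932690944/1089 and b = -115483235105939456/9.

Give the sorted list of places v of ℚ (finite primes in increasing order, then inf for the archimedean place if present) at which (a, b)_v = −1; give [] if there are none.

[17, 29]

(a, b) ≡ (14, -986) mod (ℚ^×)²; places V = {2, 3, 7, 11, 17, 29, ∞}.
(a,b)_2: α=13, β=13; u≡7, v≡3 (mod 8); ε(u)ε(v)=1·1, αω(v)=13·1, βω(u)=13·0; sum ≡ 0  ⇒  +1.
(a,b)_∞: sgn(14)=+, sgn(-986)=−, so +1.
(a,b)_7: α=3, u≡1; β=6, v≡1 (mod 7); (1|7)=+1, (1|7)=+1; sign (−1)^0·+1^6·+1^3 = +1.
(a,b)_3: α=-2, u≡2; β=-2, v≡1 (mod 3); (2|3)=-1, (1|3)=+1; sign (−1)^0·-1^-2·+1^-2 = +1.
(a,b)_29: α=2, u≡8; β=3, v≡7 (mod 29); (8|29)=-1, (7|29)=+1; sign (−1)^0·-1^3·+1^2 = -1.
(a,b)_17: α=2, u≡3; β=3, v≡5 (mod 17); (3|17)=-1, (5|17)=-1; sign (−1)^0·-1^3·-1^2 = -1.
(a,b)_11: α=-2, u≡1; β=0, v≡4 (mod 11); (1|11)=+1, (4|11)=+1; sign (−1)^0·+1^0·+1^-2 = +1.
Ram(14, -986) = {17, 29}; no ℚ_17-point on the conic.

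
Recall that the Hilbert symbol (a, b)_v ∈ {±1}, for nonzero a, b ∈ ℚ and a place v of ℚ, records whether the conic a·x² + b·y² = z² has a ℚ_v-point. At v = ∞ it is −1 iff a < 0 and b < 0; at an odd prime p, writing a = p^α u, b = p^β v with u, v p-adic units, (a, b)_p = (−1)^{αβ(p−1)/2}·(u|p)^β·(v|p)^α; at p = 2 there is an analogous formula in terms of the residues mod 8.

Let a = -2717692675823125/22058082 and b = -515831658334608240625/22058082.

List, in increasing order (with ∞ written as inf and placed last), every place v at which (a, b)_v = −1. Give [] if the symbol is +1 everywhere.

(a, b) ≡ (-26, -4934930) mod (ℚ^×)²; places V = {2, 3, 5, 7, 11, 13, 17, 29, 37, 41, ∞}.
(a,b)_5: α=4, u≡4; β=5, v≡4 (mod 5); (4|5)=+1, (4|5)=+1; sign (−1)^0·+1^5·+1^4 = +1.
(a,b)_∞: sgn(-26)=−, sgn(-4934930)=−, so -1.
(a,b)_13: α=1, u≡8; β=1, v≡1 (mod 13); (8|13)=-1, (1|13)=+1; sign (−1)^0·-1^1·+1^1 = -1.
(a,b)_37: α=2, u≡11; β=2, v≡19 (mod 37); (11|37)=+1, (19|37)=-1; sign (−1)^0·+1^2·-1^2 = +1.
(a,b)_29: α=2, u≡2; β=3, v≡11 (mod 29); (2|29)=-1, (11|29)=-1; sign (−1)^0·-1^3·-1^2 = -1.
(a,b)_3: α=-8, u≡1; β=-8, v≡1 (mod 3); (1|3)=+1, (1|3)=+1; sign (−1)^0·+1^-8·+1^-8 = +1.
(a,b)_2: α=-1, β=-1; u≡3, v≡7 (mod 8); ε(u)ε(v)=1·1, αω(v)=-1·0, βω(u)=-1·1; sum ≡ 0  ⇒  +1.
(a,b)_41: α=-2, u≡17; β=-2, v≡26 (mod 41); (17|41)=-1, (26|41)=-1; sign (−1)^0·-1^-2·-1^-2 = +1.
(a,b)_7: α=4, u≡4; β=5, v≡2 (mod 7); (4|7)=+1, (2|7)=+1; sign (−1)^0·+1^5·+1^4 = +1.
(a,b)_11: α=2, u≡7; β=3, v≡5 (mod 11); (7|11)=-1, (5|11)=+1; sign (−1)^0·-1^3·+1^2 = -1.
(a,b)_17: α=0, u≡8; β=1, v≡2 (mod 17); (8|17)=+1, (2|17)=+1; sign (−1)^0·+1^1·+1^0 = +1.
Ram(-26, -4934930) = {11, 13, 29, ∞}; no ℚ_11-point on the conic.

[11, 13, 29, inf]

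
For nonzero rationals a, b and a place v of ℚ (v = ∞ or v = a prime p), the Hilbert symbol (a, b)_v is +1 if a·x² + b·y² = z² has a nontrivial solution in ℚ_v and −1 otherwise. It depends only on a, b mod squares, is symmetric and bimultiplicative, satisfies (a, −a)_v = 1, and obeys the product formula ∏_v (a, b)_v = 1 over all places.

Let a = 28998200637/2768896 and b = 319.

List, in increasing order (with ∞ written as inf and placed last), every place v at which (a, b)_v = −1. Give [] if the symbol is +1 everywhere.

Mod squares: a ≡ 811797, b ≡ 319. Check v ∈ {∞, 2, 3, 7, 11, 13, 29, 31, 43}.
v=∞: 811797 > 0 and 319 > 0  ⇒  (a,b)_∞ = +1.
v=2: v_2(a)=-14, v_2(b)=0; units ≡ 5, 7 (mod 8); ε·ε+αω+βω = 0·1+-14·0+0·1 ≡ 0  ⇒  (a,b)_2 = +1.
v=31: a=31^1·(≡3), b=31^0·(≡9) mod 31; (3|31)=-1, (9|31)=+1; (−1)^{1·0·15}·(-1)^0·(+1)^1 = +1.
v=13: a=13^-2·(≡4), b=13^0·(≡7) mod 13; (4|13)=+1, (7|13)=-1; (−1)^{-2·0·6}·(+1)^0·(-1)^-2 = +1.
v=7: a=7^3·(≡4), b=7^0·(≡4) mod 7; (4|7)=+1, (4|7)=+1; (−1)^{3·0·3}·(+1)^0·(+1)^3 = +1.
v=11: a=11^0·(≡6), b=11^1·(≡7) mod 11; (6|11)=-1, (7|11)=-1; (−1)^{0·1·5}·(-1)^1·(-1)^0 = -1.
v=43: a=43^1·(≡8), b=43^0·(≡18) mod 43; (8|43)=-1, (18|43)=-1; (−1)^{1·0·21}·(-1)^0·(-1)^1 = -1.
v=3: a=3^7·(≡2), b=3^0·(≡1) mod 3; (2|3)=-1, (1|3)=+1; (−1)^{7·0·1}·(-1)^0·(+1)^7 = +1.
v=29: a=29^1·(≡12), b=29^1·(≡11) mod 29; (12|29)=-1, (11|29)=-1; (−1)^{1·1·14}·(-1)^1·(-1)^1 = +1.
|Ram(811797, 319)| = 2, even; anisotropic at {11, 43}.

[11, 43]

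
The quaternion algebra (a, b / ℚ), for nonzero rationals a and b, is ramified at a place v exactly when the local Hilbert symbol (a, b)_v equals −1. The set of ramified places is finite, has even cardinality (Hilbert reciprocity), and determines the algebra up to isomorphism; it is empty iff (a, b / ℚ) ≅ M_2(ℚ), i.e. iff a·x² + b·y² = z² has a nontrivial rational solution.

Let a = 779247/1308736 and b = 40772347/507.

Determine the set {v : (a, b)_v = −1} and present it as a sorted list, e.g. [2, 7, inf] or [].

Mod squares: a ≡ 1767, b ≡ 127281. Check v ∈ {∞, 2, 3, 7, 11, 13, 19, 29, 31}.
v=31: a=31^1·(≡3), b=31^2·(≡13) mod 31; (3|31)=-1, (13|31)=-1; (−1)^{1·2·15}·(-1)^2·(-1)^1 = -1.
v=13: a=13^-2·(≡3), b=13^-2·(≡6) mod 13; (3|13)=+1, (6|13)=-1; (−1)^{-2·-2·6}·(+1)^-2·(-1)^-2 = +1.
v=∞: 1767 > 0 and 127281 > 0  ⇒  (a,b)_∞ = +1.
v=29: a=29^0·(≡14), b=29^1·(≡12) mod 29; (14|29)=-1, (12|29)=-1; (−1)^{0·1·14}·(-1)^1·(-1)^0 = -1.
v=3: a=3^3·(≡1), b=3^-1·(≡1) mod 3; (1|3)=+1, (1|3)=+1; (−1)^{3·-1·1}·(+1)^-1·(+1)^3 = -1.
v=11: a=11^-2·(≡6), b=11^1·(≡6) mod 11; (6|11)=-1, (6|11)=-1; (−1)^{-2·1·5}·(-1)^1·(-1)^-2 = -1.
v=2: v_2(a)=-6, v_2(b)=0; units ≡ 7, 1 (mod 8); ε·ε+αω+βω = 1·0+-6·0+0·0 ≡ 0  ⇒  (a,b)_2 = +1.
v=7: a=7^2·(≡3), b=7^1·(≡4) mod 7; (3|7)=-1, (4|7)=+1; (−1)^{2·1·3}·(-1)^1·(+1)^2 = -1.
v=19: a=19^1·(≡9), b=19^1·(≡7) mod 19; (9|19)=+1, (7|19)=+1; (−1)^{1·1·9}·(+1)^1·(+1)^1 = -1.
(1767, 127281 / ℚ) ramifies at {3, 7, 11, 19, 29, 31}: a division algebra.

[3, 7, 11, 19, 29, 31]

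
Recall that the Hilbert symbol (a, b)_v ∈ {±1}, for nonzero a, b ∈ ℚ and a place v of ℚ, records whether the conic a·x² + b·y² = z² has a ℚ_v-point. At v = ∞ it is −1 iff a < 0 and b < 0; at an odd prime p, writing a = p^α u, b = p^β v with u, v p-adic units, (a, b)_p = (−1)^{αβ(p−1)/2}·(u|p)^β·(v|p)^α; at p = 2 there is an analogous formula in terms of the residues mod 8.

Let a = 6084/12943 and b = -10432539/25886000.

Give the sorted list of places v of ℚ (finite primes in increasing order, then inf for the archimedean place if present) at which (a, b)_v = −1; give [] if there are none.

[2, 5]

(a, b) ≡ (7, -665) mod (ℚ^×)²; places V = {2, 3, 5, 7, 13, 19, 43, ∞}.
(a,b)_2: α=2, β=-4; u≡7, v≡7 (mod 8); ε(u)ε(v)=1·1, αω(v)=2·0, βω(u)=-4·0; sum ≡ 1  ⇒  -1.
(a,b)_19: α=0, u≡1; β=3, v≡18 (mod 19); (1|19)=+1, (18|19)=-1; sign (−1)^0·+1^3·-1^0 = +1.
(a,b)_13: α=2, u≡11; β=2, v≡11 (mod 13); (11|13)=-1, (11|13)=-1; sign (−1)^0·-1^2·-1^2 = +1.
(a,b)_7: α=-1, u≡1; β=-1, v≡6 (mod 7); (1|7)=+1, (6|7)=-1; sign (−1)^1·+1^-1·-1^-1 = +1.
(a,b)_3: α=2, u≡1; β=2, v≡1 (mod 3); (1|3)=+1, (1|3)=+1; sign (−1)^0·+1^2·+1^2 = +1.
(a,b)_∞: sgn(7)=+, sgn(-665)=−, so +1.
(a,b)_5: α=0, u≡3; β=-3, v≡2 (mod 5); (3|5)=-1, (2|5)=-1; sign (−1)^0·-1^-3·-1^0 = -1.
(a,b)_43: α=-2, u≡3; β=-2, v≡10 (mod 43); (3|43)=-1, (10|43)=+1; sign (−1)^0·-1^-2·+1^-2 = +1.
Ram(7, -665) = {2, 5}; no ℚ_2-point on the conic.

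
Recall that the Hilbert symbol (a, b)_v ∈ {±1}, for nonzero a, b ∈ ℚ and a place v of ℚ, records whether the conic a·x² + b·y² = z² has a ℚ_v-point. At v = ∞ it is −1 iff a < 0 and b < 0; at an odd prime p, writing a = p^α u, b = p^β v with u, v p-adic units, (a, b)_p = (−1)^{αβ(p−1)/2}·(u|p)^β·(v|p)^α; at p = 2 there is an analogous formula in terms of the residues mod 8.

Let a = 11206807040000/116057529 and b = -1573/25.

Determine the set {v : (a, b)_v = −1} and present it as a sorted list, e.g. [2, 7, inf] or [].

(a, b) ≡ (299, -13) mod (ℚ^×)²; places V = {2, 3, 5, 7, 11, 13, 19, 23, ∞}.
(a,b)_11: α=4, u≡10; β=2, v≡3 (mod 11); (10|11)=-1, (3|11)=+1; sign (−1)^0·-1^2·+1^4 = +1.
(a,b)_∞: sgn(299)=+, sgn(-13)=−, so +1.
(a,b)_19: α=-2, u≡12; β=0, v≡7 (mod 19); (12|19)=-1, (7|19)=+1; sign (−1)^0·-1^0·+1^-2 = +1.
(a,b)_5: α=4, u≡1; β=-2, v≡2 (mod 5); (1|5)=+1, (2|5)=-1; sign (−1)^0·+1^-2·-1^4 = +1.
(a,b)_13: α=1, u≡10; β=1, v≡4 (mod 13); (10|13)=+1, (4|13)=+1; sign (−1)^0·+1^1·+1^1 = +1.
(a,b)_3: α=-8, u≡2; β=0, v≡2 (mod 3); (2|3)=-1, (2|3)=-1; sign (−1)^0·-1^0·-1^-8 = +1.
(a,b)_2: α=12, β=0; u≡3, v≡3 (mod 8); ε(u)ε(v)=1·1, αω(v)=12·1, βω(u)=0·1; sum ≡ 1  ⇒  -1.
(a,b)_23: α=1, u≡13; β=0, v≡7 (mod 23); (13|23)=+1, (7|23)=-1; sign (−1)^0·+1^0·-1^1 = -1.
(a,b)_7: α=-2, u≡5; β=0, v≡4 (mod 7); (5|7)=-1, (4|7)=+1; sign (−1)^0·-1^0·+1^-2 = +1.
|Ram(299, -13)| = 2, even; anisotropic at {2, 23}.

[2, 23]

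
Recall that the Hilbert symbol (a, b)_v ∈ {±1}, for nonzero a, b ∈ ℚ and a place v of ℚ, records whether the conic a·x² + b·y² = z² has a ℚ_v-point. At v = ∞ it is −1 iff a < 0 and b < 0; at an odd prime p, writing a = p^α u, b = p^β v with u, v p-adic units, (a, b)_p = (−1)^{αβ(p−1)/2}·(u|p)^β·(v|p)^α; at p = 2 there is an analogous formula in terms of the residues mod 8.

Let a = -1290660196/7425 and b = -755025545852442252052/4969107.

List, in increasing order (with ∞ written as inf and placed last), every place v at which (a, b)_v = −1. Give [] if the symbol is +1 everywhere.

Mod squares: a ≡ -601953, b ≡ -111. Check v ∈ {∞, 2, 3, 5, 7, 11, 13, 17, 19, 29, 37}.
v=37: a=37^1·(≡12), b=37^3·(≡9) mod 37; (12|37)=+1, (9|37)=+1; (−1)^{1·3·18}·(+1)^3·(+1)^1 = +1.
v=∞: -601953 < 0 and -111 < 0  ⇒  (a,b)_∞ = -1.
v=29: a=29^1·(≡22), b=29^2·(≡24) mod 29; (22|29)=+1, (24|29)=+1; (−1)^{1·2·14}·(+1)^2·(+1)^1 = +1.
v=17: a=17^1·(≡1), b=17^2·(≡1) mod 17; (1|17)=+1, (1|17)=+1; (−1)^{1·2·8}·(+1)^2·(+1)^1 = +1.
v=3: a=3^-3·(≡1), b=3^-5·(≡2) mod 3; (1|3)=+1, (2|3)=-1; (−1)^{-3·-5·1}·(+1)^-5·(-1)^-3 = +1.
v=2: v_2(a)=2, v_2(b)=2; units ≡ 7, 1 (mod 8); ε·ε+αω+βω = 1·0+2·0+2·0 ≡ 0  ⇒  (a,b)_2 = +1.
v=7: a=7^2·(≡6), b=7^6·(≡4) mod 7; (6|7)=-1, (4|7)=+1; (−1)^{2·6·3}·(-1)^6·(+1)^2 = +1.
v=5: a=5^-2·(≡2), b=5^0·(≡4) mod 5; (2|5)=-1, (4|5)=+1; (−1)^{-2·0·2}·(-1)^0·(+1)^-2 = +1.
v=19: a=19^2·(≡11), b=19^4·(≡15) mod 19; (11|19)=+1, (15|19)=-1; (−1)^{2·4·9}·(+1)^4·(-1)^2 = +1.
v=13: a=13^0·(≡3), b=13^-2·(≡5) mod 13; (3|13)=+1, (5|13)=-1; (−1)^{0·-2·6}·(+1)^-2·(-1)^0 = +1.
v=11: a=11^-1·(≡8), b=11^-2·(≡7) mod 11; (8|11)=-1, (7|11)=-1; (−1)^{-1·-2·5}·(-1)^-2·(-1)^-1 = -1.
Ram(-601953, -111) = {11, ∞}; no ℚ_11-point on the conic.

[11, inf]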